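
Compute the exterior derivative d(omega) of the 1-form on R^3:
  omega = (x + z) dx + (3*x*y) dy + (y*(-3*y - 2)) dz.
d(omega) = (3*y) dx ∧ dy + (-1) dx ∧ dz + (-6*y - 2) dy ∧ dz

For a 1-form omega = sum_i f_i dx_i, the exterior derivative is
  d(omega) = sum_{i < j} (∂f_j/∂x_i - ∂f_i/∂x_j) dx_i ∧ dx_j.
  coefficient of dx ∧ dy: ∂f_2/∂x - ∂f_1/∂y = ∂(3*x*y)/∂x - ∂(x + z)/∂y = 3*y
  coefficient of dx ∧ dz: ∂f_3/∂x - ∂f_1/∂z = ∂(y*(-3*y - 2))/∂x - ∂(x + z)/∂z = -1
  coefficient of dy ∧ dz: ∂f_3/∂y - ∂f_2/∂z = ∂(y*(-3*y - 2))/∂y - ∂(3*x*y)/∂z = -6*y - 2
Assembling: d(omega) = (3*y) dx ∧ dy + (-1) dx ∧ dz + (-6*y - 2) dy ∧ dz.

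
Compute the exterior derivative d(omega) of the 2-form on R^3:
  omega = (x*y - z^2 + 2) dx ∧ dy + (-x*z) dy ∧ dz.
d(omega) = (-3*z) dx ∧ dy ∧ dz

For a 2-form omega = sum_{i<j} g_{ij} dx_i ∧ dx_j, the exterior derivative is
  d(omega) = sum_{i<j} d(g_{ij}) ∧ dx_i ∧ dx_j = sum_{i<j, k} (∂g_{ij}/∂x_k) dx_k ∧ dx_i ∧ dx_j.
Expand each term, using dx_k ∧ dx_i ∧ dx_j = sgn(permutation) dx_{(a)} ∧ dx_{(b)} ∧ dx_{(c)} with (a < b < c) sorted:
  d(x*y - z^2 + 2) includes (∂/∂z)(x*y - z^2 + 2) dz = (-2*z) dz, which multiplied by dx ∧ dy gives (-2*z) dx ∧ dy ∧ dz
  d(-x*z) includes (∂/∂x)(-x*z) dx = (-z) dx, which multiplied by dy ∧ dz gives (-z) dx ∧ dy ∧ dz
Collecting like 3-forms: d(omega) = (-3*z) dx ∧ dy ∧ dz.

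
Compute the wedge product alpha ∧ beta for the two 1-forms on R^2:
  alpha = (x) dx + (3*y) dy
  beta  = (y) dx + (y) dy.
alpha ∧ beta = (y*(x - 3*y)) dx ∧ dy

Distribute the wedge, using dx_i ∧ dx_j = -dx_j ∧ dx_i and dx_i ∧ dx_i = 0. For each pair (i, j) with i < j, the coefficient of dx_i ∧ dx_j in alpha ∧ beta is (alpha_i * beta_j - alpha_j * beta_i). Collecting: alpha ∧ beta = (y*(x - 3*y)) dx ∧ dy.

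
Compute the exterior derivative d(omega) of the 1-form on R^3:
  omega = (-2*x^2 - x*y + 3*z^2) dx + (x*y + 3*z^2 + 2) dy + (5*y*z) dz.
d(omega) = (x + y) dx ∧ dy + (-6*z) dx ∧ dz + (-z) dy ∧ dz

For a 1-form omega = sum_i f_i dx_i, the exterior derivative is
  d(omega) = sum_{i < j} (∂f_j/∂x_i - ∂f_i/∂x_j) dx_i ∧ dx_j.
  coefficient of dx ∧ dy: ∂f_2/∂x - ∂f_1/∂y = ∂(x*y + 3*z^2 + 2)/∂x - ∂(-2*x^2 - x*y + 3*z^2)/∂y = x + y
  coefficient of dx ∧ dz: ∂f_3/∂x - ∂f_1/∂z = ∂(5*y*z)/∂x - ∂(-2*x^2 - x*y + 3*z^2)/∂z = -6*z
  coefficient of dy ∧ dz: ∂f_3/∂y - ∂f_2/∂z = ∂(5*y*z)/∂y - ∂(x*y + 3*z^2 + 2)/∂z = -z
Assembling: d(omega) = (x + y) dx ∧ dy + (-6*z) dx ∧ dz + (-z) dy ∧ dz.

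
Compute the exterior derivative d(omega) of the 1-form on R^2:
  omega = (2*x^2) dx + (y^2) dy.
d(omega) = 0

For a 1-form omega = sum_i f_i dx_i, the exterior derivative is
  d(omega) = sum_{i < j} (∂f_j/∂x_i - ∂f_i/∂x_j) dx_i ∧ dx_j.

Assembling: d(omega) = 0.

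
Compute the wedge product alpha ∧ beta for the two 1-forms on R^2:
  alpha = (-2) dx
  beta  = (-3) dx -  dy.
alpha ∧ beta = (2) dx ∧ dy

Distribute the wedge, using dx_i ∧ dx_j = -dx_j ∧ dx_i and dx_i ∧ dx_i = 0. For each pair (i, j) with i < j, the coefficient of dx_i ∧ dx_j in alpha ∧ beta is (alpha_i * beta_j - alpha_j * beta_i). Collecting: alpha ∧ beta = (2) dx ∧ dy.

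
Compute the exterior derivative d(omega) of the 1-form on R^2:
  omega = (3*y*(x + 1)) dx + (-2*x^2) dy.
d(omega) = (-7*x - 3) dx ∧ dy

For a 1-form omega = sum_i f_i dx_i, the exterior derivative is
  d(omega) = sum_{i < j} (∂f_j/∂x_i - ∂f_i/∂x_j) dx_i ∧ dx_j.
  coefficient of dx ∧ dy: ∂f_2/∂x - ∂f_1/∂y = ∂(-2*x^2)/∂x - ∂(3*y*(x + 1))/∂y = -7*x - 3
Assembling: d(omega) = (-7*x - 3) dx ∧ dy.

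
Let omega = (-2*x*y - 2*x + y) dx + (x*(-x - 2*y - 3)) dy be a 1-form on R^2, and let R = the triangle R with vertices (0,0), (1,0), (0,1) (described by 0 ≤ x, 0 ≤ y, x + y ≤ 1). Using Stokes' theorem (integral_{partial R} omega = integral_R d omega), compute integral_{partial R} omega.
integral_(partial R) omega = -7/3

Stokes: integral_partial_R omega = integral_R d omega with d omega = (∂Q/∂x - ∂P/∂y) dx ∧ dy.
  ∂Q/∂x = -2*x - 2*y - 3
  ∂P/∂y = 1 - 2*x
  integrand = ∂Q/∂x - ∂P/∂y = -2*y - 4.
Integrating over R: integral_0^1 integral_0^{1-x} (-2*y - 4) dy dx = -7/3.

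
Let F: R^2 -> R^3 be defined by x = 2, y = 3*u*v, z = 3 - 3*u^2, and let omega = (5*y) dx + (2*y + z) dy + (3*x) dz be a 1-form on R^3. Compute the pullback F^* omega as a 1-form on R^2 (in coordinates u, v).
F^* omega = (-9*u^2*v + 18*u*v^2 - 36*u + 9*v) du + (9*u*(-u^2 + 2*u*v + 1)) dv

Using F^*(f dg) = (f ∘ F) d(g ∘ F), substitute each coordinate x_i by F_i(u, v) in f_i, and replace dx_i by d F_i = (∂F_i/∂u) du + (∂F_i/∂v) dv.
  For the x component: f_1(F) = 15*u*v; d F_1 = (0) du + (0) dv
  For the y component: f_2(F) = -3*u^2 + 6*u*v + 3; d F_2 = (3*v) du + (3*u) dv
  For the z component: f_3(F) = 6; d F_3 = (-6*u) du + (0) dv
Combining and collecting du, dv coefficients:
  coeff of du: -9*u^2*v + 18*u*v^2 - 36*u + 9*v
  coeff of dv: 9*u*(-u^2 + 2*u*v + 1)
F^* omega = (-9*u^2*v + 18*u*v^2 - 36*u + 9*v) du + (9*u*(-u^2 + 2*u*v + 1)) dv.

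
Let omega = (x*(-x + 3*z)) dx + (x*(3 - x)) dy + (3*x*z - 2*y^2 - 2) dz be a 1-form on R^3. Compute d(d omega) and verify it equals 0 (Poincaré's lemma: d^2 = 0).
d(d omega) = 0

Step 1: d omega = sum_{i<j} (∂f_j/∂x_i - ∂f_i/∂x_j) dx_i ∧ dx_j:
  coeff of dx ∧ dy: 3 - 2*x
  coeff of dx ∧ dz: -3*x + 3*z
  coeff of dy ∧ dz: -4*y
Step 2: Apply d again to each 2-form coefficient. The only possible 3-form in R^3 is dx ∧ dy ∧ dz, with coefficient
  ∂(coeff of dy∧dz)/∂x - ∂(coeff of dx∧dz)/∂y + ∂(coeff of dx∧dy)/∂z
  = ∂/∂x (-4*y) - ∂/∂y (-3*x + 3*z) + ∂/∂z (3 - 2*x).
Each of these terms simplifies to sums of mixed partials that cancel in pairs. The result is 0 (by equality of mixed partials for smooth functions — Schwarz / Clairaut).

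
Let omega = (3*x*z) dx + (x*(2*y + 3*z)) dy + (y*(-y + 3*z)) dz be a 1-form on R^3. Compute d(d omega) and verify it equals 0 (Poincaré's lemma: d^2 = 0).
d(d omega) = 0

Step 1: d omega = sum_{i<j} (∂f_j/∂x_i - ∂f_i/∂x_j) dx_i ∧ dx_j:
  coeff of dx ∧ dy: 2*y + 3*z
  coeff of dx ∧ dz: -3*x
  coeff of dy ∧ dz: -3*x - 2*y + 3*z
Step 2: Apply d again to each 2-form coefficient. The only possible 3-form in R^3 is dx ∧ dy ∧ dz, with coefficient
  ∂(coeff of dy∧dz)/∂x - ∂(coeff of dx∧dz)/∂y + ∂(coeff of dx∧dy)/∂z
  = ∂/∂x (-3*x - 2*y + 3*z) - ∂/∂y (-3*x) + ∂/∂z (2*y + 3*z).
Each of these terms simplifies to sums of mixed partials that cancel in pairs. The result is 0 (by equality of mixed partials for smooth functions — Schwarz / Clairaut).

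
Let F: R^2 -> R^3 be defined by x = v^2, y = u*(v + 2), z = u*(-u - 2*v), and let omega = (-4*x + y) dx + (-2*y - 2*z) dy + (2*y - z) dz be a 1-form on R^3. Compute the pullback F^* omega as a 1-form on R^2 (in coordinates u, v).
F^* omega = (2*u*(-u^2 - 4*u*v - 2*u - 3*v^2 - 4*v - 4)) du + (-6*u^2*v - 12*u^2 + 2*u*v^2 + 4*u*v - 8*v^3) dv

Using F^*(f dg) = (f ∘ F) d(g ∘ F), substitute each coordinate x_i by F_i(u, v) in f_i, and replace dx_i by d F_i = (∂F_i/∂u) du + (∂F_i/∂v) dv.
  For the x component: f_1(F) = u*v + 2*u - 4*v^2; d F_1 = (0) du + (2*v) dv
  For the y component: f_2(F) = 2*u*(u + v - 2); d F_2 = (v + 2) du + (u) dv
  For the z component: f_3(F) = u*(u + 4*v + 4); d F_3 = (-2*u - 2*v) du + (-2*u) dv
Combining and collecting du, dv coefficients:
  coeff of du: 2*u*(-u^2 - 4*u*v - 2*u - 3*v^2 - 4*v - 4)
  coeff of dv: -6*u^2*v - 12*u^2 + 2*u*v^2 + 4*u*v - 8*v^3
F^* omega = (2*u*(-u^2 - 4*u*v - 2*u - 3*v^2 - 4*v - 4)) du + (-6*u^2*v - 12*u^2 + 2*u*v^2 + 4*u*v - 8*v^3) dv.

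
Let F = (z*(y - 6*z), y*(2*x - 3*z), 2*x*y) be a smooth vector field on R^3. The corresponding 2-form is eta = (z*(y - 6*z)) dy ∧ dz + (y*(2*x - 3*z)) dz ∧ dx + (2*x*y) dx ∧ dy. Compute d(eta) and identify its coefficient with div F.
d(eta) = (2*x - 3*z) dx ∧ dy ∧ dz; div F = 2*x - 3*z

For a 2-form in R^3 of the form above, applying d gives a 3-form with coefficient ∂P/∂x + ∂Q/∂y + ∂R/∂z:
  ∂P/∂x = 0
  ∂Q/∂y = 2*x - 3*z
  ∂R/∂z = 0
Sum = 2*x - 3*z, which is exactly div F.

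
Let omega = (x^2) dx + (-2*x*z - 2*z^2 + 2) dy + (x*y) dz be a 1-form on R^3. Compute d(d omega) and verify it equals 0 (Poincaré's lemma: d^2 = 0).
d(d omega) = 0

Step 1: d omega = sum_{i<j} (∂f_j/∂x_i - ∂f_i/∂x_j) dx_i ∧ dx_j:
  coeff of dx ∧ dy: -2*z
  coeff of dx ∧ dz: y
  coeff of dy ∧ dz: 3*x + 4*z
Step 2: Apply d again to each 2-form coefficient. The only possible 3-form in R^3 is dx ∧ dy ∧ dz, with coefficient
  ∂(coeff of dy∧dz)/∂x - ∂(coeff of dx∧dz)/∂y + ∂(coeff of dx∧dy)/∂z
  = ∂/∂x (3*x + 4*z) - ∂/∂y (y) + ∂/∂z (-2*z).
Each of these terms simplifies to sums of mixed partials that cancel in pairs. The result is 0 (by equality of mixed partials for smooth functions — Schwarz / Clairaut).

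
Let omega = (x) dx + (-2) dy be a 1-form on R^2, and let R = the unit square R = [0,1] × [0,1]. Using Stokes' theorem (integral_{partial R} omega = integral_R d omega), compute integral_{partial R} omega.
integral_(partial R) omega = 0

Stokes: integral_partial_R omega = integral_R d omega with d omega = (∂Q/∂x - ∂P/∂y) dx ∧ dy.
  ∂Q/∂x = 0
  ∂P/∂y = 0
  integrand = ∂Q/∂x - ∂P/∂y = 0.
Integrating over R: integral_0^1 integral_0^1 (0) dx dy = 0.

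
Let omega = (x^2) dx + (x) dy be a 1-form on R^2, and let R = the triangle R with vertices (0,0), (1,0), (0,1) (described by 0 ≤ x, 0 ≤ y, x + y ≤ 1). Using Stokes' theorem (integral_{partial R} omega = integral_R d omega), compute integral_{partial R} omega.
integral_(partial R) omega = 1/2

Stokes: integral_partial_R omega = integral_R d omega with d omega = (∂Q/∂x - ∂P/∂y) dx ∧ dy.
  ∂Q/∂x = 1
  ∂P/∂y = 0
  integrand = ∂Q/∂x - ∂P/∂y = 1.
Integrating over R: integral_0^1 integral_0^{1-x} (1) dy dx = 1/2.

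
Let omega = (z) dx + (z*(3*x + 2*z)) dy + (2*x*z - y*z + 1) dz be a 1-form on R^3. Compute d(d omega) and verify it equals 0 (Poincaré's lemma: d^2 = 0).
d(d omega) = 0

Step 1: d omega = sum_{i<j} (∂f_j/∂x_i - ∂f_i/∂x_j) dx_i ∧ dx_j:
  coeff of dx ∧ dy: 3*z
  coeff of dx ∧ dz: 2*z - 1
  coeff of dy ∧ dz: -3*x - 5*z
Step 2: Apply d again to each 2-form coefficient. The only possible 3-form in R^3 is dx ∧ dy ∧ dz, with coefficient
  ∂(coeff of dy∧dz)/∂x - ∂(coeff of dx∧dz)/∂y + ∂(coeff of dx∧dy)/∂z
  = ∂/∂x (-3*x - 5*z) - ∂/∂y (2*z - 1) + ∂/∂z (3*z).
Each of these terms simplifies to sums of mixed partials that cancel in pairs. The result is 0 (by equality of mixed partials for smooth functions — Schwarz / Clairaut).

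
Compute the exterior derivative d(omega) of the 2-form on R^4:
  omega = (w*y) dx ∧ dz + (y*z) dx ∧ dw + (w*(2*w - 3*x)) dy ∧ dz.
d(omega) = (-4*w) dx ∧ dy ∧ dz + (-z) dx ∧ dy ∧ dw + (4*w - 3*x) dy ∧ dz ∧ dw

For a 2-form omega = sum_{i<j} g_{ij} dx_i ∧ dx_j, the exterior derivative is
  d(omega) = sum_{i<j} d(g_{ij}) ∧ dx_i ∧ dx_j = sum_{i<j, k} (∂g_{ij}/∂x_k) dx_k ∧ dx_i ∧ dx_j.
Expand each term, using dx_k ∧ dx_i ∧ dx_j = sgn(permutation) dx_{(a)} ∧ dx_{(b)} ∧ dx_{(c)} with (a < b < c) sorted:
  d(w*y) includes (∂/∂y)(w*y) dy = (w) dy, which multiplied by dx ∧ dz gives (-w) dx ∧ dy ∧ dz
  d(w*y) includes (∂/∂w)(w*y) dw = (y) dw, which multiplied by dx ∧ dz gives (y) dx ∧ dz ∧ dw
  d(y*z) includes (∂/∂y)(y*z) dy = (z) dy, which multiplied by dx ∧ dw gives (-z) dx ∧ dy ∧ dw
  d(y*z) includes (∂/∂z)(y*z) dz = (y) dz, which multiplied by dx ∧ dw gives (-y) dx ∧ dz ∧ dw
  d(w*(2*w - 3*x)) includes (∂/∂x)(w*(2*w - 3*x)) dx = (-3*w) dx, which multiplied by dy ∧ dz gives (-3*w) dx ∧ dy ∧ dz
  d(w*(2*w - 3*x)) includes (∂/∂w)(w*(2*w - 3*x)) dw = (4*w - 3*x) dw, which multiplied by dy ∧ dz gives (4*w - 3*x) dy ∧ dz ∧ dw
Collecting like 3-forms: d(omega) = (-4*w) dx ∧ dy ∧ dz + (-z) dx ∧ dy ∧ dw + (4*w - 3*x) dy ∧ dz ∧ dw.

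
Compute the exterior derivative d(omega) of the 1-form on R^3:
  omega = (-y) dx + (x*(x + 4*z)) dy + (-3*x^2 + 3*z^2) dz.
d(omega) = (2*x + 4*z + 1) dx ∧ dy + (-6*x) dx ∧ dz + (-4*x) dy ∧ dz

For a 1-form omega = sum_i f_i dx_i, the exterior derivative is
  d(omega) = sum_{i < j} (∂f_j/∂x_i - ∂f_i/∂x_j) dx_i ∧ dx_j.
  coefficient of dx ∧ dy: ∂f_2/∂x - ∂f_1/∂y = ∂(x*(x + 4*z))/∂x - ∂(-y)/∂y = 2*x + 4*z + 1
  coefficient of dx ∧ dz: ∂f_3/∂x - ∂f_1/∂z = ∂(-3*x^2 + 3*z^2)/∂x - ∂(-y)/∂z = -6*x
  coefficient of dy ∧ dz: ∂f_3/∂y - ∂f_2/∂z = ∂(-3*x^2 + 3*z^2)/∂y - ∂(x*(x + 4*z))/∂z = -4*x
Assembling: d(omega) = (2*x + 4*z + 1) dx ∧ dy + (-6*x) dx ∧ dz + (-4*x) dy ∧ dz.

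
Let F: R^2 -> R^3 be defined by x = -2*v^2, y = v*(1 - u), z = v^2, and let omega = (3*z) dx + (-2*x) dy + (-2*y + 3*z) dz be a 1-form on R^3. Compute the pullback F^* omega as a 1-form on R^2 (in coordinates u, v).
F^* omega = (-4*v^3) du + (-6*v^3) dv

Using F^*(f dg) = (f ∘ F) d(g ∘ F), substitute each coordinate x_i by F_i(u, v) in f_i, and replace dx_i by d F_i = (∂F_i/∂u) du + (∂F_i/∂v) dv.
  For the x component: f_1(F) = 3*v^2; d F_1 = (0) du + (-4*v) dv
  For the y component: f_2(F) = 4*v^2; d F_2 = (-v) du + (1 - u) dv
  For the z component: f_3(F) = v*(2*u + 3*v - 2); d F_3 = (0) du + (2*v) dv
Combining and collecting du, dv coefficients:
  coeff of du: -4*v^3
  coeff of dv: -6*v^3
F^* omega = (-4*v^3) du + (-6*v^3) dv.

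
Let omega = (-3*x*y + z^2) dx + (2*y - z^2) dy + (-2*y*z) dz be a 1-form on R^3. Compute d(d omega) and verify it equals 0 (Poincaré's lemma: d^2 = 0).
d(d omega) = 0

Step 1: d omega = sum_{i<j} (∂f_j/∂x_i - ∂f_i/∂x_j) dx_i ∧ dx_j:
  coeff of dx ∧ dy: 3*x
  coeff of dx ∧ dz: -2*z
  coeff of dy ∧ dz: 0
Step 2: Apply d again to each 2-form coefficient. The only possible 3-form in R^3 is dx ∧ dy ∧ dz, with coefficient
  ∂(coeff of dy∧dz)/∂x - ∂(coeff of dx∧dz)/∂y + ∂(coeff of dx∧dy)/∂z
  = ∂/∂x (0) - ∂/∂y (-2*z) + ∂/∂z (3*x).
Each of these terms simplifies to sums of mixed partials that cancel in pairs. The result is 0 (by equality of mixed partials for smooth functions — Schwarz / Clairaut).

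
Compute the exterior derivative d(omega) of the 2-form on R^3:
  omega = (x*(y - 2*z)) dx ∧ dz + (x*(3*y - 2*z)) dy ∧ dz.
d(omega) = (-x + 3*y - 2*z) dx ∧ dy ∧ dz

For a 2-form omega = sum_{i<j} g_{ij} dx_i ∧ dx_j, the exterior derivative is
  d(omega) = sum_{i<j} d(g_{ij}) ∧ dx_i ∧ dx_j = sum_{i<j, k} (∂g_{ij}/∂x_k) dx_k ∧ dx_i ∧ dx_j.
Expand each term, using dx_k ∧ dx_i ∧ dx_j = sgn(permutation) dx_{(a)} ∧ dx_{(b)} ∧ dx_{(c)} with (a < b < c) sorted:
  d(x*(y - 2*z)) includes (∂/∂y)(x*(y - 2*z)) dy = (x) dy, which multiplied by dx ∧ dz gives (-x) dx ∧ dy ∧ dz
  d(x*(3*y - 2*z)) includes (∂/∂x)(x*(3*y - 2*z)) dx = (3*y - 2*z) dx, which multiplied by dy ∧ dz gives (3*y - 2*z) dx ∧ dy ∧ dz
Collecting like 3-forms: d(omega) = (-x + 3*y - 2*z) dx ∧ dy ∧ dz.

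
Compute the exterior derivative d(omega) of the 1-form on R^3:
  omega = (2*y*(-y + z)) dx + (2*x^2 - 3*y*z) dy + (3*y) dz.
d(omega) = (4*x + 4*y - 2*z) dx ∧ dy + (-2*y) dx ∧ dz + (3*y + 3) dy ∧ dz

For a 1-form omega = sum_i f_i dx_i, the exterior derivative is
  d(omega) = sum_{i < j} (∂f_j/∂x_i - ∂f_i/∂x_j) dx_i ∧ dx_j.
  coefficient of dx ∧ dy: ∂f_2/∂x - ∂f_1/∂y = ∂(2*x^2 - 3*y*z)/∂x - ∂(2*y*(-y + z))/∂y = 4*x + 4*y - 2*z
  coefficient of dx ∧ dz: ∂f_3/∂x - ∂f_1/∂z = ∂(3*y)/∂x - ∂(2*y*(-y + z))/∂z = -2*y
  coefficient of dy ∧ dz: ∂f_3/∂y - ∂f_2/∂z = ∂(3*y)/∂y - ∂(2*x^2 - 3*y*z)/∂z = 3*y + 3
Assembling: d(omega) = (4*x + 4*y - 2*z) dx ∧ dy + (-2*y) dx ∧ dz + (3*y + 3) dy ∧ dz.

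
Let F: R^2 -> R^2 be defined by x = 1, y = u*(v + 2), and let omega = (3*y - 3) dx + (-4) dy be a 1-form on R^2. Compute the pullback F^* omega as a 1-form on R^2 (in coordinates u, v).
F^* omega = (-4*v - 8) du + (-4*u) dv

Using F^*(f dg) = (f ∘ F) d(g ∘ F), substitute each coordinate x_i by F_i(u, v) in f_i, and replace dx_i by d F_i = (∂F_i/∂u) du + (∂F_i/∂v) dv.
  For the x component: f_1(F) = 3*u*v + 6*u - 3; d F_1 = (0) du + (0) dv
  For the y component: f_2(F) = -4; d F_2 = (v + 2) du + (u) dv
Combining and collecting du, dv coefficients:
  coeff of du: -4*v - 8
  coeff of dv: -4*u
F^* omega = (-4*v - 8) du + (-4*u) dv.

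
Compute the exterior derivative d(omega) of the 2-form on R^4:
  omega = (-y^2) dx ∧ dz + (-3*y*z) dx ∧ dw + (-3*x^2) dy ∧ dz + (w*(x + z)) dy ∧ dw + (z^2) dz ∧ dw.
d(omega) = (-6*x + 2*y) dx ∧ dy ∧ dz + (w + 3*z) dx ∧ dy ∧ dw + (3*y) dx ∧ dz ∧ dw + (-w) dy ∧ dz ∧ dw

For a 2-form omega = sum_{i<j} g_{ij} dx_i ∧ dx_j, the exterior derivative is
  d(omega) = sum_{i<j} d(g_{ij}) ∧ dx_i ∧ dx_j = sum_{i<j, k} (∂g_{ij}/∂x_k) dx_k ∧ dx_i ∧ dx_j.
Expand each term, using dx_k ∧ dx_i ∧ dx_j = sgn(permutation) dx_{(a)} ∧ dx_{(b)} ∧ dx_{(c)} with (a < b < c) sorted:
  d(-y^2) includes (∂/∂y)(-y^2) dy = (-2*y) dy, which multiplied by dx ∧ dz gives (2*y) dx ∧ dy ∧ dz
  d(-3*y*z) includes (∂/∂y)(-3*y*z) dy = (-3*z) dy, which multiplied by dx ∧ dw gives (3*z) dx ∧ dy ∧ dw
  d(-3*y*z) includes (∂/∂z)(-3*y*z) dz = (-3*y) dz, which multiplied by dx ∧ dw gives (3*y) dx ∧ dz ∧ dw
  d(-3*x^2) includes (∂/∂x)(-3*x^2) dx = (-6*x) dx, which multiplied by dy ∧ dz gives (-6*x) dx ∧ dy ∧ dz
  d(w*(x + z)) includes (∂/∂x)(w*(x + z)) dx = (w) dx, which multiplied by dy ∧ dw gives (w) dx ∧ dy ∧ dw
  d(w*(x + z)) includes (∂/∂z)(w*(x + z)) dz = (w) dz, which multiplied by dy ∧ dw gives (-w) dy ∧ dz ∧ dw
Collecting like 3-forms: d(omega) = (-6*x + 2*y) dx ∧ dy ∧ dz + (w + 3*z) dx ∧ dy ∧ dw + (3*y) dx ∧ dz ∧ dw + (-w) dy ∧ dz ∧ dw.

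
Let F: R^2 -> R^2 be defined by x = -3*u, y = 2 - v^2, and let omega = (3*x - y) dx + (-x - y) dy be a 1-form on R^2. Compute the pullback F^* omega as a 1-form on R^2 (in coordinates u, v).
F^* omega = (27*u - 3*v^2 + 6) du + (2*v*(-3*u - v^2 + 2)) dv

Using F^*(f dg) = (f ∘ F) d(g ∘ F), substitute each coordinate x_i by F_i(u, v) in f_i, and replace dx_i by d F_i = (∂F_i/∂u) du + (∂F_i/∂v) dv.
  For the x component: f_1(F) = -9*u + v^2 - 2; d F_1 = (-3) du + (0) dv
  For the y component: f_2(F) = 3*u + v^2 - 2; d F_2 = (0) du + (-2*v) dv
Combining and collecting du, dv coefficients:
  coeff of du: 27*u - 3*v^2 + 6
  coeff of dv: 2*v*(-3*u - v^2 + 2)
F^* omega = (27*u - 3*v^2 + 6) du + (2*v*(-3*u - v^2 + 2)) dv.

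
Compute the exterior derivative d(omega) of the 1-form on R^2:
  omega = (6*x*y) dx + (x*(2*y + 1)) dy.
d(omega) = (-6*x + 2*y + 1) dx ∧ dy

For a 1-form omega = sum_i f_i dx_i, the exterior derivative is
  d(omega) = sum_{i < j} (∂f_j/∂x_i - ∂f_i/∂x_j) dx_i ∧ dx_j.
  coefficient of dx ∧ dy: ∂f_2/∂x - ∂f_1/∂y = ∂(x*(2*y + 1))/∂x - ∂(6*x*y)/∂y = -6*x + 2*y + 1
Assembling: d(omega) = (-6*x + 2*y + 1) dx ∧ dy.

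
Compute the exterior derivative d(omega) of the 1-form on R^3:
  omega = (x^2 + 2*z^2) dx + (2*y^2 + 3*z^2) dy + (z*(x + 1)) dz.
d(omega) = (-3*z) dx ∧ dz + (-6*z) dy ∧ dz

For a 1-form omega = sum_i f_i dx_i, the exterior derivative is
  d(omega) = sum_{i < j} (∂f_j/∂x_i - ∂f_i/∂x_j) dx_i ∧ dx_j.
  coefficient of dx ∧ dz: ∂f_3/∂x - ∂f_1/∂z = ∂(z*(x + 1))/∂x - ∂(x^2 + 2*z^2)/∂z = -3*z
  coefficient of dy ∧ dz: ∂f_3/∂y - ∂f_2/∂z = ∂(z*(x + 1))/∂y - ∂(2*y^2 + 3*z^2)/∂z = -6*z
Assembling: d(omega) = (-3*z) dx ∧ dz + (-6*z) dy ∧ dz.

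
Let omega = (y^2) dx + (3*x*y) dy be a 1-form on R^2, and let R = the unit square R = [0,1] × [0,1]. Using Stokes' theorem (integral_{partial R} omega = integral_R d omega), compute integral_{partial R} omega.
integral_(partial R) omega = 1/2

Stokes: integral_partial_R omega = integral_R d omega with d omega = (∂Q/∂x - ∂P/∂y) dx ∧ dy.
  ∂Q/∂x = 3*y
  ∂P/∂y = 2*y
  integrand = ∂Q/∂x - ∂P/∂y = y.
Integrating over R: integral_0^1 integral_0^1 (y) dx dy = 1/2.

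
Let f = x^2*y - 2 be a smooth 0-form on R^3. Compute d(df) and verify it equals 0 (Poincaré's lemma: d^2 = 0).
d(df) = 0

Step 1: df = sum_i (∂f/∂x_i) dx_i = (2*x*y) dx + (x^2) dy + (0) dz.
Step 2: Apply d again. Using the 1-form formula, the coefficient of dx ∧ dy in d(df) is ∂^2 f/∂x ∂y - ∂^2 f/∂y ∂x = (2*x) - (2*x) = 0 (equality of mixed partials for smooth f).
Similarly for dx ∧ dz and dy ∧ dz — all coefficients vanish. So d(df) = 0.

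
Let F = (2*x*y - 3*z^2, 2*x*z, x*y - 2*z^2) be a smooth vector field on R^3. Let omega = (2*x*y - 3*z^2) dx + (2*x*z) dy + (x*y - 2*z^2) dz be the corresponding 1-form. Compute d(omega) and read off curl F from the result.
d(omega) = (-x) dy ∧ dz + (-y - 6*z) dz ∧ dx + (-2*x + 2*z) dx ∧ dy; curl F = (-x, -y - 6*z, -2*x + 2*z)

d omega = sum_{i<j} (∂f_j/∂x_i - ∂f_i/∂x_j) dx_i ∧ dx_j. Under the identification (dy ∧ dz, dz ∧ dx, dx ∧ dy) ↔ (e_x, e_y, e_z), the coefficients are exactly the components of curl F. Compute:
  ∂R/∂y - ∂Q/∂z = (x) - (2*x) = -x
  ∂P/∂z - ∂R/∂x = (-6*z) - (y) = -y - 6*z
  ∂Q/∂x - ∂P/∂y = (2*z) - (2*x) = -2*x + 2*z.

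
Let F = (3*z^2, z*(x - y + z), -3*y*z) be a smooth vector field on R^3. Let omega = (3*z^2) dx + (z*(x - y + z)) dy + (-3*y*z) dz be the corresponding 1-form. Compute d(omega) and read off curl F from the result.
d(omega) = (-x + y - 5*z) dy ∧ dz + (6*z) dz ∧ dx + (z) dx ∧ dy; curl F = (-x + y - 5*z, 6*z, z)

d omega = sum_{i<j} (∂f_j/∂x_i - ∂f_i/∂x_j) dx_i ∧ dx_j. Under the identification (dy ∧ dz, dz ∧ dx, dx ∧ dy) ↔ (e_x, e_y, e_z), the coefficients are exactly the components of curl F. Compute:
  ∂R/∂y - ∂Q/∂z = (-3*z) - (x - y + 2*z) = -x + y - 5*z
  ∂P/∂z - ∂R/∂x = (6*z) - (0) = 6*z
  ∂Q/∂x - ∂P/∂y = (z) - (0) = z.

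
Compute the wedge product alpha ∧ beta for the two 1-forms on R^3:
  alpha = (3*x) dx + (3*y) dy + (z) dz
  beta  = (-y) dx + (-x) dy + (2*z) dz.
alpha ∧ beta = (-3*x^2 + 3*y^2) dx ∧ dy + (z*(6*x + y)) dx ∧ dz + (z*(x + 6*y)) dy ∧ dz

Distribute the wedge, using dx_i ∧ dx_j = -dx_j ∧ dx_i and dx_i ∧ dx_i = 0. For each pair (i, j) with i < j, the coefficient of dx_i ∧ dx_j in alpha ∧ beta is (alpha_i * beta_j - alpha_j * beta_i). Collecting: alpha ∧ beta = (-3*x^2 + 3*y^2) dx ∧ dy + (z*(6*x + y)) dx ∧ dz + (z*(x + 6*y)) dy ∧ dz.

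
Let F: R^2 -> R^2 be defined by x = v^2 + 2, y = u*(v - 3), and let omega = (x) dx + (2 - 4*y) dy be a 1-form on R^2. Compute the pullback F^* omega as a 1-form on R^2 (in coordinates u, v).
F^* omega = (-4*u*v^2 + 24*u*v - 36*u + 2*v - 6) du + (-4*u^2*v + 12*u^2 + 2*u + 2*v^3 + 4*v) dv

Using F^*(f dg) = (f ∘ F) d(g ∘ F), substitute each coordinate x_i by F_i(u, v) in f_i, and replace dx_i by d F_i = (∂F_i/∂u) du + (∂F_i/∂v) dv.
  For the x component: f_1(F) = v^2 + 2; d F_1 = (0) du + (2*v) dv
  For the y component: f_2(F) = -4*u*v + 12*u + 2; d F_2 = (v - 3) du + (u) dv
Combining and collecting du, dv coefficients:
  coeff of du: -4*u*v^2 + 24*u*v - 36*u + 2*v - 6
  coeff of dv: -4*u^2*v + 12*u^2 + 2*u + 2*v^3 + 4*v
F^* omega = (-4*u*v^2 + 24*u*v - 36*u + 2*v - 6) du + (-4*u^2*v + 12*u^2 + 2*u + 2*v^3 + 4*v) dv.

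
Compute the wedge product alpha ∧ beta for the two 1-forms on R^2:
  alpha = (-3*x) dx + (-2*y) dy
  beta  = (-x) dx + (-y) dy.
alpha ∧ beta = (x*y) dx ∧ dy

Distribute the wedge, using dx_i ∧ dx_j = -dx_j ∧ dx_i and dx_i ∧ dx_i = 0. For each pair (i, j) with i < j, the coefficient of dx_i ∧ dx_j in alpha ∧ beta is (alpha_i * beta_j - alpha_j * beta_i). Collecting: alpha ∧ beta = (x*y) dx ∧ dy.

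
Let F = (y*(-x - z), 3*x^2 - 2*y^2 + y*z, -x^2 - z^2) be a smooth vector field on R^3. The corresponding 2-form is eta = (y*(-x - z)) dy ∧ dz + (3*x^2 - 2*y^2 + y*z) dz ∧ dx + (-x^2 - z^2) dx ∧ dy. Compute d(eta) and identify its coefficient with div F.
d(eta) = (-5*y - z) dx ∧ dy ∧ dz; div F = -5*y - z

For a 2-form in R^3 of the form above, applying d gives a 3-form with coefficient ∂P/∂x + ∂Q/∂y + ∂R/∂z:
  ∂P/∂x = -y
  ∂Q/∂y = -4*y + z
  ∂R/∂z = -2*z
Sum = -5*y - z, which is exactly div F.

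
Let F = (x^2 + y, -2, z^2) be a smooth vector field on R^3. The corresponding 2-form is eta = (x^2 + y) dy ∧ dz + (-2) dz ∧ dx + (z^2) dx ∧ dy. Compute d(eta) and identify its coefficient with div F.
d(eta) = (2*x + 2*z) dx ∧ dy ∧ dz; div F = 2*x + 2*z

For a 2-form in R^3 of the form above, applying d gives a 3-form with coefficient ∂P/∂x + ∂Q/∂y + ∂R/∂z:
  ∂P/∂x = 2*x
  ∂Q/∂y = 0
  ∂R/∂z = 2*z
Sum = 2*x + 2*z, which is exactly div F.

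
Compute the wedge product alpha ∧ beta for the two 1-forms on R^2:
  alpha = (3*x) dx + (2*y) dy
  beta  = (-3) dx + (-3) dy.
alpha ∧ beta = (-9*x + 6*y) dx ∧ dy

Distribute the wedge, using dx_i ∧ dx_j = -dx_j ∧ dx_i and dx_i ∧ dx_i = 0. For each pair (i, j) with i < j, the coefficient of dx_i ∧ dx_j in alpha ∧ beta is (alpha_i * beta_j - alpha_j * beta_i). Collecting: alpha ∧ beta = (-9*x + 6*y) dx ∧ dy.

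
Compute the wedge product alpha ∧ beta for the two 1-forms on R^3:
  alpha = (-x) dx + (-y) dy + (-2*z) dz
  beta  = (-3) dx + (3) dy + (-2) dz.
alpha ∧ beta = (-3*x - 3*y) dx ∧ dy + (2*x - 6*z) dx ∧ dz + (2*y + 6*z) dy ∧ dz

Distribute the wedge, using dx_i ∧ dx_j = -dx_j ∧ dx_i and dx_i ∧ dx_i = 0. For each pair (i, j) with i < j, the coefficient of dx_i ∧ dx_j in alpha ∧ beta is (alpha_i * beta_j - alpha_j * beta_i). Collecting: alpha ∧ beta = (-3*x - 3*y) dx ∧ dy + (2*x - 6*z) dx ∧ dz + (2*y + 6*z) dy ∧ dz.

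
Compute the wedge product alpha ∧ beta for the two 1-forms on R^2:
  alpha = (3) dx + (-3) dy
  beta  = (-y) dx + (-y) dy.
alpha ∧ beta = (-6*y) dx ∧ dy

Distribute the wedge, using dx_i ∧ dx_j = -dx_j ∧ dx_i and dx_i ∧ dx_i = 0. For each pair (i, j) with i < j, the coefficient of dx_i ∧ dx_j in alpha ∧ beta is (alpha_i * beta_j - alpha_j * beta_i). Collecting: alpha ∧ beta = (-6*y) dx ∧ dy.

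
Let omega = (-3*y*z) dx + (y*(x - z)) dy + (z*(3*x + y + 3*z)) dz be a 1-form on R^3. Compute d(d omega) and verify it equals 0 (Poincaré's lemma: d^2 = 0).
d(d omega) = 0

Step 1: d omega = sum_{i<j} (∂f_j/∂x_i - ∂f_i/∂x_j) dx_i ∧ dx_j:
  coeff of dx ∧ dy: y + 3*z
  coeff of dx ∧ dz: 3*y + 3*z
  coeff of dy ∧ dz: y + z
Step 2: Apply d again to each 2-form coefficient. The only possible 3-form in R^3 is dx ∧ dy ∧ dz, with coefficient
  ∂(coeff of dy∧dz)/∂x - ∂(coeff of dx∧dz)/∂y + ∂(coeff of dx∧dy)/∂z
  = ∂/∂x (y + z) - ∂/∂y (3*y + 3*z) + ∂/∂z (y + 3*z).
Each of these terms simplifies to sums of mixed partials that cancel in pairs. The result is 0 (by equality of mixed partials for smooth functions — Schwarz / Clairaut).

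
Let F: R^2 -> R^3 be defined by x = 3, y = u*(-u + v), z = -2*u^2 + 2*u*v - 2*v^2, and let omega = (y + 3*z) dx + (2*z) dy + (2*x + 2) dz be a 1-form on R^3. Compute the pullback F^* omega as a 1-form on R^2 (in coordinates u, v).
F^* omega = (8*u^3 - 12*u^2*v + 12*u*v^2 - 32*u - 4*v^3 + 16*v) du + (-4*u^3 + 4*u^2*v - 4*u*v^2 + 16*u - 32*v) dv

Using F^*(f dg) = (f ∘ F) d(g ∘ F), substitute each coordinate x_i by F_i(u, v) in f_i, and replace dx_i by d F_i = (∂F_i/∂u) du + (∂F_i/∂v) dv.
  For the x component: f_1(F) = -7*u^2 + 7*u*v - 6*v^2; d F_1 = (0) du + (0) dv
  For the y component: f_2(F) = -4*u^2 + 4*u*v - 4*v^2; d F_2 = (-2*u + v) du + (u) dv
  For the z component: f_3(F) = 8; d F_3 = (-4*u + 2*v) du + (2*u - 4*v) dv
Combining and collecting du, dv coefficients:
  coeff of du: 8*u^3 - 12*u^2*v + 12*u*v^2 - 32*u - 4*v^3 + 16*v
  coeff of dv: -4*u^3 + 4*u^2*v - 4*u*v^2 + 16*u - 32*v
F^* omega = (8*u^3 - 12*u^2*v + 12*u*v^2 - 32*u - 4*v^3 + 16*v) du + (-4*u^3 + 4*u^2*v - 4*u*v^2 + 16*u - 32*v) dv.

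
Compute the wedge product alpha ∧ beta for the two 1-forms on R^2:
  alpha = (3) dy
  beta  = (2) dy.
alpha ∧ beta = 0

Distribute the wedge, using dx_i ∧ dx_j = -dx_j ∧ dx_i and dx_i ∧ dx_i = 0. For each pair (i, j) with i < j, the coefficient of dx_i ∧ dx_j in alpha ∧ beta is (alpha_i * beta_j - alpha_j * beta_i). Collecting: alpha ∧ beta = 0.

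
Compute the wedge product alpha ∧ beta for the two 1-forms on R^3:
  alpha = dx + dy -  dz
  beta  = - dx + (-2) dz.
alpha ∧ beta = (-3) dx ∧ dz + (1) dx ∧ dy + (-2) dy ∧ dz

Distribute the wedge, using dx_i ∧ dx_j = -dx_j ∧ dx_i and dx_i ∧ dx_i = 0. For each pair (i, j) with i < j, the coefficient of dx_i ∧ dx_j in alpha ∧ beta is (alpha_i * beta_j - alpha_j * beta_i). Collecting: alpha ∧ beta = (-3) dx ∧ dz + (1) dx ∧ dy + (-2) dy ∧ dz.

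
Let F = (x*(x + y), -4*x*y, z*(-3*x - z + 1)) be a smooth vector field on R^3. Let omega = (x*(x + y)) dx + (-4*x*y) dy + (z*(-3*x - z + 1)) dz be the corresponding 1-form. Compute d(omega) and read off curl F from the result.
d(omega) = (0) dy ∧ dz + (3*z) dz ∧ dx + (-x - 4*y) dx ∧ dy; curl F = (0, 3*z, -x - 4*y)

d omega = sum_{i<j} (∂f_j/∂x_i - ∂f_i/∂x_j) dx_i ∧ dx_j. Under the identification (dy ∧ dz, dz ∧ dx, dx ∧ dy) ↔ (e_x, e_y, e_z), the coefficients are exactly the components of curl F. Compute:
  ∂R/∂y - ∂Q/∂z = (0) - (0) = 0
  ∂P/∂z - ∂R/∂x = (0) - (-3*z) = 3*z
  ∂Q/∂x - ∂P/∂y = (-4*y) - (x) = -x - 4*y.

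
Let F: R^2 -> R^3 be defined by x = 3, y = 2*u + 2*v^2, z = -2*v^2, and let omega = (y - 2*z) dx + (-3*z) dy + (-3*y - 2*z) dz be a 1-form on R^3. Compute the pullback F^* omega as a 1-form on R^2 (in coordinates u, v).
F^* omega = (12*v^2) du + (24*u*v + 32*v^3) dv

Using F^*(f dg) = (f ∘ F) d(g ∘ F), substitute each coordinate x_i by F_i(u, v) in f_i, and replace dx_i by d F_i = (∂F_i/∂u) du + (∂F_i/∂v) dv.
  For the x component: f_1(F) = 2*u + 6*v^2; d F_1 = (0) du + (0) dv
  For the y component: f_2(F) = 6*v^2; d F_2 = (2) du + (4*v) dv
  For the z component: f_3(F) = -6*u - 2*v^2; d F_3 = (0) du + (-4*v) dv
Combining and collecting du, dv coefficients:
  coeff of du: 12*v^2
  coeff of dv: 24*u*v + 32*v^3
F^* omega = (12*v^2) du + (24*u*v + 32*v^3) dv.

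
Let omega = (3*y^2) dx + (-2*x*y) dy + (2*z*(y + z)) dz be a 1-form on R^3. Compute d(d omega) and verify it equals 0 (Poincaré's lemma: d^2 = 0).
d(d omega) = 0

Step 1: d omega = sum_{i<j} (∂f_j/∂x_i - ∂f_i/∂x_j) dx_i ∧ dx_j:
  coeff of dx ∧ dy: -8*y
  coeff of dx ∧ dz: 0
  coeff of dy ∧ dz: 2*z
Step 2: Apply d again to each 2-form coefficient. The only possible 3-form in R^3 is dx ∧ dy ∧ dz, with coefficient
  ∂(coeff of dy∧dz)/∂x - ∂(coeff of dx∧dz)/∂y + ∂(coeff of dx∧dy)/∂z
  = ∂/∂x (2*z) - ∂/∂y (0) + ∂/∂z (-8*y).
Each of these terms simplifies to sums of mixed partials that cancel in pairs. The result is 0 (by equality of mixed partials for smooth functions — Schwarz / Clairaut).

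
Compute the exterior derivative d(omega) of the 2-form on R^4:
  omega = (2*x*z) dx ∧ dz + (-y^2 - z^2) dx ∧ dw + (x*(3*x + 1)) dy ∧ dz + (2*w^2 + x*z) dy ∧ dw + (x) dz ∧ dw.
d(omega) = (2*y + z) dx ∧ dy ∧ dw + (2*z + 1) dx ∧ dz ∧ dw + (6*x + 1) dx ∧ dy ∧ dz + (-x) dy ∧ dz ∧ dw

For a 2-form omega = sum_{i<j} g_{ij} dx_i ∧ dx_j, the exterior derivative is
  d(omega) = sum_{i<j} d(g_{ij}) ∧ dx_i ∧ dx_j = sum_{i<j, k} (∂g_{ij}/∂x_k) dx_k ∧ dx_i ∧ dx_j.
Expand each term, using dx_k ∧ dx_i ∧ dx_j = sgn(permutation) dx_{(a)} ∧ dx_{(b)} ∧ dx_{(c)} with (a < b < c) sorted:
  d(-y^2 - z^2) includes (∂/∂y)(-y^2 - z^2) dy = (-2*y) dy, which multiplied by dx ∧ dw gives (2*y) dx ∧ dy ∧ dw
  d(-y^2 - z^2) includes (∂/∂z)(-y^2 - z^2) dz = (-2*z) dz, which multiplied by dx ∧ dw gives (2*z) dx ∧ dz ∧ dw
  d(x*(3*x + 1)) includes (∂/∂x)(x*(3*x + 1)) dx = (6*x + 1) dx, which multiplied by dy ∧ dz gives (6*x + 1) dx ∧ dy ∧ dz
  d(2*w^2 + x*z) includes (∂/∂x)(2*w^2 + x*z) dx = (z) dx, which multiplied by dy ∧ dw gives (z) dx ∧ dy ∧ dw
  d(2*w^2 + x*z) includes (∂/∂z)(2*w^2 + x*z) dz = (x) dz, which multiplied by dy ∧ dw gives (-x) dy ∧ dz ∧ dw
  d(x) includes (∂/∂x)(x) dx = (1) dx, which multiplied by dz ∧ dw gives (1) dx ∧ dz ∧ dw
Collecting like 3-forms: d(omega) = (2*y + z) dx ∧ dy ∧ dw + (2*z + 1) dx ∧ dz ∧ dw + (6*x + 1) dx ∧ dy ∧ dz + (-x) dy ∧ dz ∧ dw.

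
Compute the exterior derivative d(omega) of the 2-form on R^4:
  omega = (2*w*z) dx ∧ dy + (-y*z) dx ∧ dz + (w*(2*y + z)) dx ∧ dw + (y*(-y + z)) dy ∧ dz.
d(omega) = (2*w + z) dx ∧ dy ∧ dz + (-2*w + 2*z) dx ∧ dy ∧ dw + (-w) dx ∧ dz ∧ dw

For a 2-form omega = sum_{i<j} g_{ij} dx_i ∧ dx_j, the exterior derivative is
  d(omega) = sum_{i<j} d(g_{ij}) ∧ dx_i ∧ dx_j = sum_{i<j, k} (∂g_{ij}/∂x_k) dx_k ∧ dx_i ∧ dx_j.
Expand each term, using dx_k ∧ dx_i ∧ dx_j = sgn(permutation) dx_{(a)} ∧ dx_{(b)} ∧ dx_{(c)} with (a < b < c) sorted:
  d(2*w*z) includes (∂/∂z)(2*w*z) dz = (2*w) dz, which multiplied by dx ∧ dy gives (2*w) dx ∧ dy ∧ dz
  d(2*w*z) includes (∂/∂w)(2*w*z) dw = (2*z) dw, which multiplied by dx ∧ dy gives (2*z) dx ∧ dy ∧ dw
  d(-y*z) includes (∂/∂y)(-y*z) dy = (-z) dy, which multiplied by dx ∧ dz gives (z) dx ∧ dy ∧ dz
  d(w*(2*y + z)) includes (∂/∂y)(w*(2*y + z)) dy = (2*w) dy, which multiplied by dx ∧ dw gives (-2*w) dx ∧ dy ∧ dw
  d(w*(2*y + z)) includes (∂/∂z)(w*(2*y + z)) dz = (w) dz, which multiplied by dx ∧ dw gives (-w) dx ∧ dz ∧ dw
Collecting like 3-forms: d(omega) = (2*w + z) dx ∧ dy ∧ dz + (-2*w + 2*z) dx ∧ dy ∧ dw + (-w) dx ∧ dz ∧ dw.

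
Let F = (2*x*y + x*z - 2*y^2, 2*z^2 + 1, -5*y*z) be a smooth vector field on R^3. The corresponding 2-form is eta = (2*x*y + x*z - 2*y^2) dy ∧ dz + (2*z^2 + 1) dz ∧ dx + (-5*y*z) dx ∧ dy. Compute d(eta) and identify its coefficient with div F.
d(eta) = (-3*y + z) dx ∧ dy ∧ dz; div F = -3*y + z

For a 2-form in R^3 of the form above, applying d gives a 3-form with coefficient ∂P/∂x + ∂Q/∂y + ∂R/∂z:
  ∂P/∂x = 2*y + z
  ∂Q/∂y = 0
  ∂R/∂z = -5*y
Sum = -3*y + z, which is exactly div F.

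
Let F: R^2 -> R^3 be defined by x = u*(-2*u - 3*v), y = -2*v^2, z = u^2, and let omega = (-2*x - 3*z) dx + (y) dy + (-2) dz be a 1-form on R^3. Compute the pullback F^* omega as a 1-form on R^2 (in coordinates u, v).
F^* omega = (u*(-4*u^2 - 27*u*v - 18*v^2 - 4)) du + (-3*u^3 - 18*u^2*v + 8*v^3) dv

Using F^*(f dg) = (f ∘ F) d(g ∘ F), substitute each coordinate x_i by F_i(u, v) in f_i, and replace dx_i by d F_i = (∂F_i/∂u) du + (∂F_i/∂v) dv.
  For the x component: f_1(F) = u*(u + 6*v); d F_1 = (-4*u - 3*v) du + (-3*u) dv
  For the y component: f_2(F) = -2*v^2; d F_2 = (0) du + (-4*v) dv
  For the z component: f_3(F) = -2; d F_3 = (2*u) du + (0) dv
Combining and collecting du, dv coefficients:
  coeff of du: u*(-4*u^2 - 27*u*v - 18*v^2 - 4)
  coeff of dv: -3*u^3 - 18*u^2*v + 8*v^3
F^* omega = (u*(-4*u^2 - 27*u*v - 18*v^2 - 4)) du + (-3*u^3 - 18*u^2*v + 8*v^3) dv.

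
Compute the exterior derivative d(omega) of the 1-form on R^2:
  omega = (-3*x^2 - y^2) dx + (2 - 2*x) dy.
d(omega) = (2*y - 2) dx ∧ dy

For a 1-form omega = sum_i f_i dx_i, the exterior derivative is
  d(omega) = sum_{i < j} (∂f_j/∂x_i - ∂f_i/∂x_j) dx_i ∧ dx_j.
  coefficient of dx ∧ dy: ∂f_2/∂x - ∂f_1/∂y = ∂(2 - 2*x)/∂x - ∂(-3*x^2 - y^2)/∂y = 2*y - 2
Assembling: d(omega) = (2*y - 2) dx ∧ dy.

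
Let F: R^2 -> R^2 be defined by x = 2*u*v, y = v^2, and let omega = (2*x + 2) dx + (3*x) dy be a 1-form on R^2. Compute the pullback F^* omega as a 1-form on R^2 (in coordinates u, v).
F^* omega = (4*v*(2*u*v + 1)) du + (4*u*(2*u*v + 3*v^2 + 1)) dv

Using F^*(f dg) = (f ∘ F) d(g ∘ F), substitute each coordinate x_i by F_i(u, v) in f_i, and replace dx_i by d F_i = (∂F_i/∂u) du + (∂F_i/∂v) dv.
  For the x component: f_1(F) = 4*u*v + 2; d F_1 = (2*v) du + (2*u) dv
  For the y component: f_2(F) = 6*u*v; d F_2 = (0) du + (2*v) dv
Combining and collecting du, dv coefficients:
  coeff of du: 4*v*(2*u*v + 1)
  coeff of dv: 4*u*(2*u*v + 3*v^2 + 1)
F^* omega = (4*v*(2*u*v + 1)) du + (4*u*(2*u*v + 3*v^2 + 1)) dv.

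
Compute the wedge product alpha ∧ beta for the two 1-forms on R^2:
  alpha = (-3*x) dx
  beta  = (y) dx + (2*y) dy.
alpha ∧ beta = (-6*x*y) dx ∧ dy

Distribute the wedge, using dx_i ∧ dx_j = -dx_j ∧ dx_i and dx_i ∧ dx_i = 0. For each pair (i, j) with i < j, the coefficient of dx_i ∧ dx_j in alpha ∧ beta is (alpha_i * beta_j - alpha_j * beta_i). Collecting: alpha ∧ beta = (-6*x*y) dx ∧ dy.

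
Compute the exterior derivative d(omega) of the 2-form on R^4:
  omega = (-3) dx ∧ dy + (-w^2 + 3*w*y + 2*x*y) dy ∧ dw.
d(omega) = (2*y) dx ∧ dy ∧ dw

For a 2-form omega = sum_{i<j} g_{ij} dx_i ∧ dx_j, the exterior derivative is
  d(omega) = sum_{i<j} d(g_{ij}) ∧ dx_i ∧ dx_j = sum_{i<j, k} (∂g_{ij}/∂x_k) dx_k ∧ dx_i ∧ dx_j.
Expand each term, using dx_k ∧ dx_i ∧ dx_j = sgn(permutation) dx_{(a)} ∧ dx_{(b)} ∧ dx_{(c)} with (a < b < c) sorted:
  d(-w^2 + 3*w*y + 2*x*y) includes (∂/∂x)(-w^2 + 3*w*y + 2*x*y) dx = (2*y) dx, which multiplied by dy ∧ dw gives (2*y) dx ∧ dy ∧ dw
Collecting like 3-forms: d(omega) = (2*y) dx ∧ dy ∧ dw.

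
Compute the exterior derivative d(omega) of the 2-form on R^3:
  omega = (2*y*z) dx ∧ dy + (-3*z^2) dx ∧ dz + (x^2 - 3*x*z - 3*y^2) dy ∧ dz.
d(omega) = (2*x + 2*y - 3*z) dx ∧ dy ∧ dz

For a 2-form omega = sum_{i<j} g_{ij} dx_i ∧ dx_j, the exterior derivative is
  d(omega) = sum_{i<j} d(g_{ij}) ∧ dx_i ∧ dx_j = sum_{i<j, k} (∂g_{ij}/∂x_k) dx_k ∧ dx_i ∧ dx_j.
Expand each term, using dx_k ∧ dx_i ∧ dx_j = sgn(permutation) dx_{(a)} ∧ dx_{(b)} ∧ dx_{(c)} with (a < b < c) sorted:
  d(2*y*z) includes (∂/∂z)(2*y*z) dz = (2*y) dz, which multiplied by dx ∧ dy gives (2*y) dx ∧ dy ∧ dz
  d(x^2 - 3*x*z - 3*y^2) includes (∂/∂x)(x^2 - 3*x*z - 3*y^2) dx = (2*x - 3*z) dx, which multiplied by dy ∧ dz gives (2*x - 3*z) dx ∧ dy ∧ dz
Collecting like 3-forms: d(omega) = (2*x + 2*y - 3*z) dx ∧ dy ∧ dz.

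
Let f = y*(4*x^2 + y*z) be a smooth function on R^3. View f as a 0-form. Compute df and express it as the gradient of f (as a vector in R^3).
df = (8*x*y) dx + (4*x^2 + 2*y*z) dy + (y^2) dz; grad f = (8*x*y, 4*x^2 + 2*y*z, y^2)

For a 0-form f, d f = (∂f/∂x) dx + (∂f/∂y) dy + (∂f/∂z) dz. The components of the vector representation are exactly the entries of grad f in Cartesian coordinates:
  ∂f/∂x = 8*x*y
  ∂f/∂y = 4*x^2 + 2*y*z
  ∂f/∂z = y^2.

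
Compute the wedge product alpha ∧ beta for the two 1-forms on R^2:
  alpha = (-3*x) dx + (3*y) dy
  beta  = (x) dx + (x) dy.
alpha ∧ beta = (-3*x*(x + y)) dx ∧ dy

Distribute the wedge, using dx_i ∧ dx_j = -dx_j ∧ dx_i and dx_i ∧ dx_i = 0. For each pair (i, j) with i < j, the coefficient of dx_i ∧ dx_j in alpha ∧ beta is (alpha_i * beta_j - alpha_j * beta_i). Collecting: alpha ∧ beta = (-3*x*(x + y)) dx ∧ dy.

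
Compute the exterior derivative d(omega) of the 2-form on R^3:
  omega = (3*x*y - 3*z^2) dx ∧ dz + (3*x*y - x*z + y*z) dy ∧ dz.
d(omega) = (-3*x + 3*y - z) dx ∧ dy ∧ dz

For a 2-form omega = sum_{i<j} g_{ij} dx_i ∧ dx_j, the exterior derivative is
  d(omega) = sum_{i<j} d(g_{ij}) ∧ dx_i ∧ dx_j = sum_{i<j, k} (∂g_{ij}/∂x_k) dx_k ∧ dx_i ∧ dx_j.
Expand each term, using dx_k ∧ dx_i ∧ dx_j = sgn(permutation) dx_{(a)} ∧ dx_{(b)} ∧ dx_{(c)} with (a < b < c) sorted:
  d(3*x*y - 3*z^2) includes (∂/∂y)(3*x*y - 3*z^2) dy = (3*x) dy, which multiplied by dx ∧ dz gives (-3*x) dx ∧ dy ∧ dz
  d(3*x*y - x*z + y*z) includes (∂/∂x)(3*x*y - x*z + y*z) dx = (3*y - z) dx, which multiplied by dy ∧ dz gives (3*y - z) dx ∧ dy ∧ dz
Collecting like 3-forms: d(omega) = (-3*x + 3*y - z) dx ∧ dy ∧ dz.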